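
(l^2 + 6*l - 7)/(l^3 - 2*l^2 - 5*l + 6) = (l + 7)/(l^2 - l - 6)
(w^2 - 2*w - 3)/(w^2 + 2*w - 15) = (w + 1)/(w + 5)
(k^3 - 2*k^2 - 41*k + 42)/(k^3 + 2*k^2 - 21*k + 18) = (k - 7)/(k - 3)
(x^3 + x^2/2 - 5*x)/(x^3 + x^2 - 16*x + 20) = x*(2*x + 5)/(2*(x^2 + 3*x - 10))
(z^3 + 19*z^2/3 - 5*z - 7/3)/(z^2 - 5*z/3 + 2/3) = (3*z^2 + 22*z + 7)/(3*z - 2)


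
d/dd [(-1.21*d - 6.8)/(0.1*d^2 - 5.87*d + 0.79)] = (0.121*d^2 + 1.36*d - 40.8719)/(0.01*d^4 - 1.174*d^3 + 34.6149*d^2 - 9.2746*d + 0.6241)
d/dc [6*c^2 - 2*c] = 12*c - 2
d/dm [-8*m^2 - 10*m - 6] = -16*m - 10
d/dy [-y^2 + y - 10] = 1 - 2*y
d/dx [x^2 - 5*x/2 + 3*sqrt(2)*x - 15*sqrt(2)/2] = 2*x - 5/2 + 3*sqrt(2)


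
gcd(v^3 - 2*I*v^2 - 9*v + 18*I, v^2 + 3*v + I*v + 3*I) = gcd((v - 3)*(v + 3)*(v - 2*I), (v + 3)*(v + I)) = v + 3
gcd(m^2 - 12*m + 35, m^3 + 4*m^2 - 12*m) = 1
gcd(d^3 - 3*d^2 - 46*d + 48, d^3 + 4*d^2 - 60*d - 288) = d^2 - 2*d - 48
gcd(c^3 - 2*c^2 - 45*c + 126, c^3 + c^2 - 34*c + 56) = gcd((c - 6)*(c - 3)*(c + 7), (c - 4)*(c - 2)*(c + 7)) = c + 7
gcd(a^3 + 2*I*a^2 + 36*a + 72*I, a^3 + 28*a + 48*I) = a^2 - 4*I*a + 12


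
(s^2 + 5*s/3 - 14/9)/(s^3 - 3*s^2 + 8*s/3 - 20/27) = 3*(3*s + 7)/(9*s^2 - 21*s + 10)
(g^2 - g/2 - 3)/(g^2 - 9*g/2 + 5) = (2*g + 3)/(2*g - 5)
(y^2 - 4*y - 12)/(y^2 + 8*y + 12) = (y - 6)/(y + 6)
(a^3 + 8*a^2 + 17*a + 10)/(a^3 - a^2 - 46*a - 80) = (a + 1)/(a - 8)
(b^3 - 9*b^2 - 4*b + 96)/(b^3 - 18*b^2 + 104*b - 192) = (b + 3)/(b - 6)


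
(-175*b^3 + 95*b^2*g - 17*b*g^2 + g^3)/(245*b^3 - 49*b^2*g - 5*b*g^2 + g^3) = (-5*b + g)/(7*b + g)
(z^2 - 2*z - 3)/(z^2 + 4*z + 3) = (z - 3)/(z + 3)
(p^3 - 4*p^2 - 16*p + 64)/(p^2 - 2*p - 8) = (p^2 - 16)/(p + 2)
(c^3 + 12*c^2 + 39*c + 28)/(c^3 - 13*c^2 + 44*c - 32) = (c^3 + 12*c^2 + 39*c + 28)/(c^3 - 13*c^2 + 44*c - 32)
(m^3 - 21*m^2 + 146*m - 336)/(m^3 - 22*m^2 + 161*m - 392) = (m - 6)/(m - 7)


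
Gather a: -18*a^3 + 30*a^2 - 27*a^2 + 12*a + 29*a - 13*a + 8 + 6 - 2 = -18*a^3 + 3*a^2 + 28*a + 12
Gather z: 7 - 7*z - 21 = -7*z - 14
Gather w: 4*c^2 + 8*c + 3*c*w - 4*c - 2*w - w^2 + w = 4*c^2 + 4*c - w^2 + w*(3*c - 1)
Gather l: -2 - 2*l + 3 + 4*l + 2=2*l + 3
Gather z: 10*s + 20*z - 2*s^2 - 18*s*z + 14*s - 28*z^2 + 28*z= -2*s^2 + 24*s - 28*z^2 + z*(48 - 18*s)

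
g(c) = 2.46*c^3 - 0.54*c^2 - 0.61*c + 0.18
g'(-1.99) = 30.76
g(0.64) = 0.21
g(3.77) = 122.02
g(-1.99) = -20.13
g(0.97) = 1.33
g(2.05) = 17.85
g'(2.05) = 28.19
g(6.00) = 508.44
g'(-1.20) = 11.31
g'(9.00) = 587.45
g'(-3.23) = 79.87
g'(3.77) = 100.21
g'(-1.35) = 14.30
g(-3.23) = -86.38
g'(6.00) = 258.59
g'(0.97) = 5.29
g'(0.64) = 1.72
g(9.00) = 1744.29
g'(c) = 7.38*c^2 - 1.08*c - 0.61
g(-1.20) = -4.12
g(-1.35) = -6.03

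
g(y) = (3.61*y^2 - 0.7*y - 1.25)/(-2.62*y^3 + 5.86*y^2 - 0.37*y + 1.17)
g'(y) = (7.22*y - 0.7)/(-2.62*y^3 + 5.86*y^2 - 0.37*y + 1.17) + (3.61*y^2 - 0.7*y - 1.25)*(7.86*y^2 - 11.72*y + 0.37)/(-2.62*y^3 + 5.86*y^2 - 0.37*y + 1.17)^2 = (9.4582*y^4 - 3.668*y^3 - 7.0587*y^2 + 23.0974*y - 1.2815)/(6.8644*y^6 - 30.7064*y^5 + 36.2784*y^4 - 10.4672*y^3 + 13.8493*y^2 - 0.8658*y + 1.3689)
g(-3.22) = 0.26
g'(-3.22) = 0.04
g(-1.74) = 0.33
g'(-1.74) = 0.04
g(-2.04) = 0.31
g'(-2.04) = 0.05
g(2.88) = -1.92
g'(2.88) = 2.96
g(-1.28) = 0.33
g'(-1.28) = -0.03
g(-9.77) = 0.12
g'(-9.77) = 0.01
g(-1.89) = 0.32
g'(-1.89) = 0.05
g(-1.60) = 0.33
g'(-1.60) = 0.03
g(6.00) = -0.35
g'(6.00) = 0.09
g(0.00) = -1.07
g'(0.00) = -0.94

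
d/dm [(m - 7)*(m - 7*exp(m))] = m - (m - 7)*(7*exp(m) - 1) - 7*exp(m)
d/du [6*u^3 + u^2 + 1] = 2*u*(9*u + 1)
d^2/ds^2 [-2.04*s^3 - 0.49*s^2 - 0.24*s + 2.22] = -12.24*s - 0.98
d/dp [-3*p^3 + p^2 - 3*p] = -9*p^2 + 2*p - 3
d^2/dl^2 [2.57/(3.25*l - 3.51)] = 54.29125/(3.25*l - 3.51)^3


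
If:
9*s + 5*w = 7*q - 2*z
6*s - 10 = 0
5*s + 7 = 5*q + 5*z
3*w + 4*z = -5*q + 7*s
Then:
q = 151/80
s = 5/3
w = -199/240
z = 283/240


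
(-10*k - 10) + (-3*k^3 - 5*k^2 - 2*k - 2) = -3*k^3 - 5*k^2 - 12*k - 12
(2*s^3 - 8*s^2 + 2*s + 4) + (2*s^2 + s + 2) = 2*s^3 - 6*s^2 + 3*s + 6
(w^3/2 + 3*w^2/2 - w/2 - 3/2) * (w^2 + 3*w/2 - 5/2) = w^5/2 + 9*w^4/4 + w^3/2 - 6*w^2 - w + 15/4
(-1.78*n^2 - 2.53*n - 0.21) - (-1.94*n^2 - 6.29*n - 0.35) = 0.16*n^2 + 3.76*n + 0.14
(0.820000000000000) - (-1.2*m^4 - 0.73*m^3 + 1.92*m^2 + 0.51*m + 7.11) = 1.2*m^4 + 0.73*m^3 - 1.92*m^2 - 0.51*m - 6.29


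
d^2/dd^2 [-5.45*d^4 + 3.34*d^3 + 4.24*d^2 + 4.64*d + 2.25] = -65.4*d^2 + 20.04*d + 8.48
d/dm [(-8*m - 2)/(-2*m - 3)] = 20/(2*m + 3)^2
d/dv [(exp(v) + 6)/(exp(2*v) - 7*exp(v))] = (-exp(2*v) - 12*exp(v) + 42)*exp(-v)/(exp(2*v) - 14*exp(v) + 49)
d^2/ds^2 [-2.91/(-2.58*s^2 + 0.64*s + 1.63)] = (38.740248*s^2 - 9.609984*s - 2.91*(5.16*s - 0.64)*(10.32*s - 1.28) - 24.475428)/(-2.58*s^2 + 0.64*s + 1.63)^3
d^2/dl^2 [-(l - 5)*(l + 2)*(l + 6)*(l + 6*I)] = -12*l^2 - l*(18 + 36*I) + 56 - 36*I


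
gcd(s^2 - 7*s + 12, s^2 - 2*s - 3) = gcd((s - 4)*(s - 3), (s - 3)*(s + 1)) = s - 3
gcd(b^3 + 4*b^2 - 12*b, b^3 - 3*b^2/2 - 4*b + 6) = b - 2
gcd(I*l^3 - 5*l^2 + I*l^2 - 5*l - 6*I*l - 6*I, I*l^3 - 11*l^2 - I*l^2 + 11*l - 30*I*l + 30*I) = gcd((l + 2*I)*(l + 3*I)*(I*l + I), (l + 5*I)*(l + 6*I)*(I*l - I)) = 1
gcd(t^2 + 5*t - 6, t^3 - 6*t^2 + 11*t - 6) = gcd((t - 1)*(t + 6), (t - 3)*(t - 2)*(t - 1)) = t - 1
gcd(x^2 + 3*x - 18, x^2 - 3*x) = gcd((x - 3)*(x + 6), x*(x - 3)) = x - 3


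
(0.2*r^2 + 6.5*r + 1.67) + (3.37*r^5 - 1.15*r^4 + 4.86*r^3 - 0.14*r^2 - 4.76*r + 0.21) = 3.37*r^5 - 1.15*r^4 + 4.86*r^3 + 0.06*r^2 + 1.74*r + 1.88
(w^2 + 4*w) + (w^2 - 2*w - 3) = 2*w^2 + 2*w - 3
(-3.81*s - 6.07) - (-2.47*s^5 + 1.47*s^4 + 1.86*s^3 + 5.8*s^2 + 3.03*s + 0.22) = 2.47*s^5 - 1.47*s^4 - 1.86*s^3 - 5.8*s^2 - 6.84*s - 6.29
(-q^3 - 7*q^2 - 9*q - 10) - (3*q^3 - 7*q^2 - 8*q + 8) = -4*q^3 - q - 18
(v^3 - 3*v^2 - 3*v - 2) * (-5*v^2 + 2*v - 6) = -5*v^5 + 17*v^4 + 3*v^3 + 22*v^2 + 14*v + 12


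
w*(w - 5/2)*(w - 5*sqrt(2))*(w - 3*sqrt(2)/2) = w^4 - 13*sqrt(2)*w^3/2 - 5*w^3/2 + 15*w^2 + 65*sqrt(2)*w^2/4 - 75*w/2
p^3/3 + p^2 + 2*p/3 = p*(p/3 + 1/3)*(p + 2)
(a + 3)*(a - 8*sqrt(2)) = a^2 - 8*sqrt(2)*a + 3*a - 24*sqrt(2)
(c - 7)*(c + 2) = c^2 - 5*c - 14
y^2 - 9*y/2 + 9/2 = (y - 3)*(y - 3/2)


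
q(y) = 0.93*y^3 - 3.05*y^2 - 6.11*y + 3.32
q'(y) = 2.79*y^2 - 6.1*y - 6.11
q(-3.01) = -31.28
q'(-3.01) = 37.53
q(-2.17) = -7.29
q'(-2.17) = 20.26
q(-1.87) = -2.00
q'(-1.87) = 15.05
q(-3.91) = -75.01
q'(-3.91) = 60.39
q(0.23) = 1.76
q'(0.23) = -7.37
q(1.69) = -11.23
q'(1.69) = -8.45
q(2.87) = -17.35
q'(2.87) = -0.64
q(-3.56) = -55.54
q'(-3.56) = 50.97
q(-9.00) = -866.71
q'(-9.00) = 274.78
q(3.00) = -17.35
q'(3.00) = 0.70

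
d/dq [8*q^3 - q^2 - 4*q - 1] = 24*q^2 - 2*q - 4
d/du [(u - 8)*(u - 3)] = 2*u - 11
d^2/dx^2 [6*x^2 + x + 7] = 12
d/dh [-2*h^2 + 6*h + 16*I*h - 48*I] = -4*h + 6 + 16*I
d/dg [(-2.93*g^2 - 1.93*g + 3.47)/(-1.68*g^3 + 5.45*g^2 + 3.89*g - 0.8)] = (-4.9224*g^4 - 6.4848*g^3 + 16.6096*g^2 - 33.135*g - 11.9543)/(2.8224*g^6 - 18.312*g^5 + 16.6321*g^4 + 45.089*g^3 + 6.4121*g^2 - 6.224*g + 0.64)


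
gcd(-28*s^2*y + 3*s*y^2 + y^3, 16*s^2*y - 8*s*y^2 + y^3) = -4*s*y + y^2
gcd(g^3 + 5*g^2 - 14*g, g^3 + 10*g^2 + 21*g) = g^2 + 7*g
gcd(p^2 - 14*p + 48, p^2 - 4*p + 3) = 1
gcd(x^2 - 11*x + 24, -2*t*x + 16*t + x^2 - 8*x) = x - 8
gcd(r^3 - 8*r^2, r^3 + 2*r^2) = r^2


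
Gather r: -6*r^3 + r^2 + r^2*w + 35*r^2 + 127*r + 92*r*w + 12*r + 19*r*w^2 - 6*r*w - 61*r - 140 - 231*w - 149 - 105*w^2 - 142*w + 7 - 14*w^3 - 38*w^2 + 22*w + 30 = -6*r^3 + r^2*(w + 36) + r*(19*w^2 + 86*w + 78) - 14*w^3 - 143*w^2 - 351*w - 252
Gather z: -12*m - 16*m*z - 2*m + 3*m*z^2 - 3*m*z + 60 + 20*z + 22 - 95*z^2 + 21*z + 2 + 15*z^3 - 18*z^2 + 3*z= -14*m + 15*z^3 + z^2*(3*m - 113) + z*(44 - 19*m) + 84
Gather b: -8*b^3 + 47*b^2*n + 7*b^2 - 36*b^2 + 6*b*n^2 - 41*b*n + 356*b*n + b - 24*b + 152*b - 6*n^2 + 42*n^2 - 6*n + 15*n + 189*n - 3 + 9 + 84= -8*b^3 + b^2*(47*n - 29) + b*(6*n^2 + 315*n + 129) + 36*n^2 + 198*n + 90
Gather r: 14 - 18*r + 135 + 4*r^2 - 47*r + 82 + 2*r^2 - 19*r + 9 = 6*r^2 - 84*r + 240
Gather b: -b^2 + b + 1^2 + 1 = -b^2 + b + 2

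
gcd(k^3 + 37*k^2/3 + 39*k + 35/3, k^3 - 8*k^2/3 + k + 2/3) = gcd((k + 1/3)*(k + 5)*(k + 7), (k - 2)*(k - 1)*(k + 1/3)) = k + 1/3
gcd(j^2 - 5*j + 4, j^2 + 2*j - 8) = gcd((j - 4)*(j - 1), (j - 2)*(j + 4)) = 1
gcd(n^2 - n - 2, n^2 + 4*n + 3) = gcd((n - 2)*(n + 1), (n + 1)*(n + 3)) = n + 1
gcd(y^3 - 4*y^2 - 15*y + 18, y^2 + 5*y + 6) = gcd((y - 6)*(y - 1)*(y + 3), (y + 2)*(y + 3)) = y + 3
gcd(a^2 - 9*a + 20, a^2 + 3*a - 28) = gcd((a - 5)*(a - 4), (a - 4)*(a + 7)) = a - 4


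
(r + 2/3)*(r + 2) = r^2 + 8*r/3 + 4/3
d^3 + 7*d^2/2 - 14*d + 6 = (d - 2)*(d - 1/2)*(d + 6)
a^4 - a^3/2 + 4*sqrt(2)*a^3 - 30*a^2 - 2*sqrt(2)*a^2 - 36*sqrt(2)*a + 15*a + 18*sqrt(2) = (a - 1/2)*(a - 3*sqrt(2))*(a + sqrt(2))*(a + 6*sqrt(2))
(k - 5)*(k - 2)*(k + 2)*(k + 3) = k^4 - 2*k^3 - 19*k^2 + 8*k + 60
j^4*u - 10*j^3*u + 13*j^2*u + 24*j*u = j*(j - 8)*(j - 3)*(j*u + u)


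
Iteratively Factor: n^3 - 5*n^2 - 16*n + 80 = (n - 4)*(n^2 - n - 20) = (n - 4)*(n + 4)*(n - 5)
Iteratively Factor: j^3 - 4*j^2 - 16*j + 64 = (j - 4)*(j^2 - 16) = (j - 4)^2*(j + 4)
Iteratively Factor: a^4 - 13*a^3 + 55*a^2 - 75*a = (a - 5)*(a^3 - 8*a^2 + 15*a) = (a - 5)*(a - 3)*(a^2 - 5*a) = (a - 5)^2*(a - 3)*(a)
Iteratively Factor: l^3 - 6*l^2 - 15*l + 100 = (l - 5)*(l^2 - l - 20) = (l - 5)*(l + 4)*(l - 5)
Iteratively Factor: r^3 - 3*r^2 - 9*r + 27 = (r - 3)*(r^2 - 9) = (r - 3)*(r + 3)*(r - 3)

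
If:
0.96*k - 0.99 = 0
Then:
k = 1.03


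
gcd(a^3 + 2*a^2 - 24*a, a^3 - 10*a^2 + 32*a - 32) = a - 4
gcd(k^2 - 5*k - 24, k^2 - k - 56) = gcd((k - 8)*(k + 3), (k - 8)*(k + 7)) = k - 8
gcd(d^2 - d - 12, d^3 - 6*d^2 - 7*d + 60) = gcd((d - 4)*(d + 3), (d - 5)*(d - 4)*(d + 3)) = d^2 - d - 12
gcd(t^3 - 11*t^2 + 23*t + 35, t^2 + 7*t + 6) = t + 1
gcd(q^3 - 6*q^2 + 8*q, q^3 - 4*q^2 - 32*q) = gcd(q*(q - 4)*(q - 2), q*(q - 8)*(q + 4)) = q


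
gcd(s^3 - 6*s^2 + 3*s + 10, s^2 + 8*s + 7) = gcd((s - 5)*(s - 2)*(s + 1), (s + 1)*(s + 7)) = s + 1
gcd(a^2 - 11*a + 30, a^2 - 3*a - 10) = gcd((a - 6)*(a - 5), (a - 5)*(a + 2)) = a - 5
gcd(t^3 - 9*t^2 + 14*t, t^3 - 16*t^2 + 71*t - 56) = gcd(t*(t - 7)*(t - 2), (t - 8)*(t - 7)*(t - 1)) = t - 7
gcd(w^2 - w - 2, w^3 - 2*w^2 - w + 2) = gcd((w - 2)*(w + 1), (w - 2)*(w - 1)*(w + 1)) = w^2 - w - 2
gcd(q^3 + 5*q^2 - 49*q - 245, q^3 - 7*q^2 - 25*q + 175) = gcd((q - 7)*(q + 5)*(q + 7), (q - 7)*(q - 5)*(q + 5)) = q^2 - 2*q - 35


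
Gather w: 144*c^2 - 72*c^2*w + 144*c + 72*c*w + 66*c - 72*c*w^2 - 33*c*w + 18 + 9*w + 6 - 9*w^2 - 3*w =144*c^2 + 210*c + w^2*(-72*c - 9) + w*(-72*c^2 + 39*c + 6) + 24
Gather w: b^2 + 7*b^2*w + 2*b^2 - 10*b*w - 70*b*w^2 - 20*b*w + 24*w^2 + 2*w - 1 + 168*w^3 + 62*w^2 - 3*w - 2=3*b^2 + 168*w^3 + w^2*(86 - 70*b) + w*(7*b^2 - 30*b - 1) - 3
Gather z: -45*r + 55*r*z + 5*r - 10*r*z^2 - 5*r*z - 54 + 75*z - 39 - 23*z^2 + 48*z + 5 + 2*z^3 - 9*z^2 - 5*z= -40*r + 2*z^3 + z^2*(-10*r - 32) + z*(50*r + 118) - 88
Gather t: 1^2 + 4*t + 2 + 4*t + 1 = 8*t + 4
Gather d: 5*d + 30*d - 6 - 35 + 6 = 35*d - 35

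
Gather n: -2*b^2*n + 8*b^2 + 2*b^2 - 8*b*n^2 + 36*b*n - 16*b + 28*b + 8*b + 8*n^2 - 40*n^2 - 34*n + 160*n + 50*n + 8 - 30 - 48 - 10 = 10*b^2 + 20*b + n^2*(-8*b - 32) + n*(-2*b^2 + 36*b + 176) - 80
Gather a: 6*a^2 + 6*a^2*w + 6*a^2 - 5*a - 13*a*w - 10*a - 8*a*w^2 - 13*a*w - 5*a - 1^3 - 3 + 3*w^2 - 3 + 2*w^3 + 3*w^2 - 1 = a^2*(6*w + 12) + a*(-8*w^2 - 26*w - 20) + 2*w^3 + 6*w^2 - 8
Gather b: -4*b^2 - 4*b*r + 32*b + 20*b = -4*b^2 + b*(52 - 4*r)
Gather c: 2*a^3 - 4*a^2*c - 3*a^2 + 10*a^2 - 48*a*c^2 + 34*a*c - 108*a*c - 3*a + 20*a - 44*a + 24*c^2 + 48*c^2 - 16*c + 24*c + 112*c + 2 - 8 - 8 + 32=2*a^3 + 7*a^2 - 27*a + c^2*(72 - 48*a) + c*(-4*a^2 - 74*a + 120) + 18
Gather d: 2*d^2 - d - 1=2*d^2 - d - 1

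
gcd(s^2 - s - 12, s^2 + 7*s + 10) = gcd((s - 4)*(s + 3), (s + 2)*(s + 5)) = 1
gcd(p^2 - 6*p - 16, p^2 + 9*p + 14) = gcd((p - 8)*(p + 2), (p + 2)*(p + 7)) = p + 2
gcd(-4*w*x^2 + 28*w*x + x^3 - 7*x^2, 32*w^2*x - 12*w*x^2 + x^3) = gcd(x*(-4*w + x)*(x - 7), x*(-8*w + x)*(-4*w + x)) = -4*w*x + x^2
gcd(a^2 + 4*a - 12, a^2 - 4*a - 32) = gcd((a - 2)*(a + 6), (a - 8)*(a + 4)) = 1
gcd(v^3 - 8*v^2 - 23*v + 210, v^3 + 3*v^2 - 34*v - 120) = v^2 - v - 30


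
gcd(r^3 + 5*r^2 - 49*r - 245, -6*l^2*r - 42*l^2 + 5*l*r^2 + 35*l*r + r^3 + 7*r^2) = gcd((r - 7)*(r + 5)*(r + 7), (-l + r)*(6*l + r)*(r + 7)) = r + 7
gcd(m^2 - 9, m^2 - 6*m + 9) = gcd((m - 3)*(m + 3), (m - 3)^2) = m - 3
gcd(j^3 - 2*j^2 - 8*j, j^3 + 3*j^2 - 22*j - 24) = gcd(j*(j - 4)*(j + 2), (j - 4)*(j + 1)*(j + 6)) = j - 4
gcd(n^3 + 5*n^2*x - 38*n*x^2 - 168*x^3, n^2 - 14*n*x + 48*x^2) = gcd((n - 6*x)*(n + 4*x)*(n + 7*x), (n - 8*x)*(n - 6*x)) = -n + 6*x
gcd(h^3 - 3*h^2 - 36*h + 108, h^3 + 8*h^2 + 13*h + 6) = h + 6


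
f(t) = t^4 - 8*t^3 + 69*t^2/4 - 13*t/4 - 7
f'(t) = 4*t^3 - 24*t^2 + 69*t/2 - 13/4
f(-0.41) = -2.19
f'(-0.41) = -21.71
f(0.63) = -4.04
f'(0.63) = 9.96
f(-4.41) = 1407.17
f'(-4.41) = -965.21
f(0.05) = -7.12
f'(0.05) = -1.58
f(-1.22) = 39.38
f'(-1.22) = -88.32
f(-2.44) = 255.29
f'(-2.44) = -288.42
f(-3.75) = 867.39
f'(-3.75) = -681.06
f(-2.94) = 429.67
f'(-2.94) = -413.78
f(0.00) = -7.00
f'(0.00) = -3.25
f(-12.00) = 37076.00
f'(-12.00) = -10785.25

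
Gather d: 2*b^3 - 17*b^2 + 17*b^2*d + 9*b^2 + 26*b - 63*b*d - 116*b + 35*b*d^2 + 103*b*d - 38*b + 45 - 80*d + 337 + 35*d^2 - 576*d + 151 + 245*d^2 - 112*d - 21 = 2*b^3 - 8*b^2 - 128*b + d^2*(35*b + 280) + d*(17*b^2 + 40*b - 768) + 512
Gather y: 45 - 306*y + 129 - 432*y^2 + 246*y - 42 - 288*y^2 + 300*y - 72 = -720*y^2 + 240*y + 60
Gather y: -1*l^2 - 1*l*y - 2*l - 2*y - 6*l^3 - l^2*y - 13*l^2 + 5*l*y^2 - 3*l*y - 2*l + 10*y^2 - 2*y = -6*l^3 - 14*l^2 - 4*l + y^2*(5*l + 10) + y*(-l^2 - 4*l - 4)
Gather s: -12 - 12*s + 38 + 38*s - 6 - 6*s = 20*s + 20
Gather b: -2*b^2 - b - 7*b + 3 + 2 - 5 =-2*b^2 - 8*b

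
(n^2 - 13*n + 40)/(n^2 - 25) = (n - 8)/(n + 5)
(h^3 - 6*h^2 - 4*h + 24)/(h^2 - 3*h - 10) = (h^2 - 8*h + 12)/(h - 5)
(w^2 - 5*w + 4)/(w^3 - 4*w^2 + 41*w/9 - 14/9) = 9*(w - 4)/(9*w^2 - 27*w + 14)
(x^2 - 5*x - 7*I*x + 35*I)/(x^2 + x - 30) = (x - 7*I)/(x + 6)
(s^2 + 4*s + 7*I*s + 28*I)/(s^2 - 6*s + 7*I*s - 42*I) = (s + 4)/(s - 6)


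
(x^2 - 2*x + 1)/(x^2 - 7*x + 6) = (x - 1)/(x - 6)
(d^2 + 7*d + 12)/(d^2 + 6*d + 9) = (d + 4)/(d + 3)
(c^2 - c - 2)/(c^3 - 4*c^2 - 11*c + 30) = (c + 1)/(c^2 - 2*c - 15)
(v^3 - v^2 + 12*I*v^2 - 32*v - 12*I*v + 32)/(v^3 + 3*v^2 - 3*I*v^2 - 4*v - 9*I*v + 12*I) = (v^2 + 12*I*v - 32)/(v^2 + v*(4 - 3*I) - 12*I)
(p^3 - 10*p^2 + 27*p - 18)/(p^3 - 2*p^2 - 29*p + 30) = (p - 3)/(p + 5)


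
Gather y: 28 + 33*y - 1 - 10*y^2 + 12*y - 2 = -10*y^2 + 45*y + 25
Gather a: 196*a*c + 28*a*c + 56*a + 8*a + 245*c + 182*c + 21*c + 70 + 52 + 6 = a*(224*c + 64) + 448*c + 128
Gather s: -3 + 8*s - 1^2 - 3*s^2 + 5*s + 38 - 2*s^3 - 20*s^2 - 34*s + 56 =-2*s^3 - 23*s^2 - 21*s + 90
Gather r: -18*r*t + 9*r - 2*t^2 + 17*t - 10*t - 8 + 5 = r*(9 - 18*t) - 2*t^2 + 7*t - 3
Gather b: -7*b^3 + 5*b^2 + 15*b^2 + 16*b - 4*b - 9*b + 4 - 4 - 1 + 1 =-7*b^3 + 20*b^2 + 3*b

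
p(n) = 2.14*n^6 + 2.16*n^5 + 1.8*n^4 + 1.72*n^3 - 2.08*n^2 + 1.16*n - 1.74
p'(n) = 12.84*n^5 + 10.8*n^4 + 7.2*n^3 + 5.16*n^2 - 4.16*n + 1.16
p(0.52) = -1.20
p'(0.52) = 2.68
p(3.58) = 6125.71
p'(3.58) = 9707.34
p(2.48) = 783.18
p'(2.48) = 1745.48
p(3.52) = 5565.89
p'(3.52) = 8961.21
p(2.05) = 275.54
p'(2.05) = 731.96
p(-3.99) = 6757.92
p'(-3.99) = -10604.82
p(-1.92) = 51.50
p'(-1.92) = -211.05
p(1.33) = 26.64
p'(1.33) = 108.92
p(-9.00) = 1020113.16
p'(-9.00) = -692122.60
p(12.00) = 6967492.50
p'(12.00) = 3432087.56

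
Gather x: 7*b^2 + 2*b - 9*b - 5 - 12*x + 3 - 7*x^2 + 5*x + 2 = 7*b^2 - 7*b - 7*x^2 - 7*x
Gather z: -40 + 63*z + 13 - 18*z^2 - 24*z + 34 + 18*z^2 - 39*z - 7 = 0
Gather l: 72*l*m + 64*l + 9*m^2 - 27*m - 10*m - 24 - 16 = l*(72*m + 64) + 9*m^2 - 37*m - 40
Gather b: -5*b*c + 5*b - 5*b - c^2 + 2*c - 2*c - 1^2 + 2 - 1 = -5*b*c - c^2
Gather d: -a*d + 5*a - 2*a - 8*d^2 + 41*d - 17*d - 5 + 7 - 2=3*a - 8*d^2 + d*(24 - a)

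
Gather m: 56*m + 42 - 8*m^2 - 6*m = -8*m^2 + 50*m + 42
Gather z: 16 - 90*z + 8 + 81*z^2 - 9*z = 81*z^2 - 99*z + 24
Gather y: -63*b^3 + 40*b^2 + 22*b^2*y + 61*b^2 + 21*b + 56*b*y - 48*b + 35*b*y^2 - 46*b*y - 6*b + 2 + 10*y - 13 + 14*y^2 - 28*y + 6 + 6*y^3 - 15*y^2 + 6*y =-63*b^3 + 101*b^2 - 33*b + 6*y^3 + y^2*(35*b - 1) + y*(22*b^2 + 10*b - 12) - 5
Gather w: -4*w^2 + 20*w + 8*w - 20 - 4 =-4*w^2 + 28*w - 24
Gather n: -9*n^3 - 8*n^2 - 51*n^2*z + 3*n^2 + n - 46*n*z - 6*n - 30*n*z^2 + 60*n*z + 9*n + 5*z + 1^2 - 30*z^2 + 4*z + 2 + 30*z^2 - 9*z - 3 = -9*n^3 + n^2*(-51*z - 5) + n*(-30*z^2 + 14*z + 4)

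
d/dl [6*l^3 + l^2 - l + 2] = 18*l^2 + 2*l - 1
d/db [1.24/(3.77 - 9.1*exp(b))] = 11.284*exp(b)/(9.1*exp(b) - 3.77)^2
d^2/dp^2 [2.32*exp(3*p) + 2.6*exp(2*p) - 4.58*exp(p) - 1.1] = (20.88*exp(2*p) + 10.4*exp(p) - 4.58)*exp(p)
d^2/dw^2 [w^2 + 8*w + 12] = 2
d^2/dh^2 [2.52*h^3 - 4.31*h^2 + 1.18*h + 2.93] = 15.12*h - 8.62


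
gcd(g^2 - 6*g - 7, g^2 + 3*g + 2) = g + 1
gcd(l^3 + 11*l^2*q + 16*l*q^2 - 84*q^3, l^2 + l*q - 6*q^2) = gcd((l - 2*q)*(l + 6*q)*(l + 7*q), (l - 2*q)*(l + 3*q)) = -l + 2*q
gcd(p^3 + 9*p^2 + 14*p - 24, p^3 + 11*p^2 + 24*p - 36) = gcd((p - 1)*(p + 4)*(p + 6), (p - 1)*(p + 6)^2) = p^2 + 5*p - 6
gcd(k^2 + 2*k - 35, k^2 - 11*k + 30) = k - 5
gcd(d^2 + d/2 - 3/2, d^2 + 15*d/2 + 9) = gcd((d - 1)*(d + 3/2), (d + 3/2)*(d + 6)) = d + 3/2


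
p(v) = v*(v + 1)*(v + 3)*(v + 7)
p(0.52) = 20.92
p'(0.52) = 62.73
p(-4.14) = -42.38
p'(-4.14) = 46.10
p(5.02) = 2913.26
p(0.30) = 9.40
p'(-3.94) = 44.35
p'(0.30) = 42.68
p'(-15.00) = -6984.00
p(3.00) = 720.00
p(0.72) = 35.56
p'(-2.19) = 1.48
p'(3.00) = 612.00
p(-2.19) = 10.15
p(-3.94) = -33.32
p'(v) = v*(v + 1)*(v + 3) + v*(v + 1)*(v + 7) + v*(v + 3)*(v + 7) + (v + 1)*(v + 3)*(v + 7)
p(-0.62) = -3.58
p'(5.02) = 1669.88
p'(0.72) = 84.24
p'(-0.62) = -5.71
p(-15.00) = 20160.00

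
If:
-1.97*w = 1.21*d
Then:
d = -1.62809917355372*w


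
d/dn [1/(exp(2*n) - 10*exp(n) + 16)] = 2*(5 - exp(n))*exp(n)/(exp(2*n) - 10*exp(n) + 16)^2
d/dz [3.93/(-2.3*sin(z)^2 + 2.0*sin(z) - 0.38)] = (18.078*sin(z) - 7.86)*cos(z)/(2.3*sin(z)^2 - 2.0*sin(z) + 0.38)^2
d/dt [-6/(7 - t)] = -6/(t - 7)^2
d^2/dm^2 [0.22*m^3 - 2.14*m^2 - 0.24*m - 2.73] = 1.32*m - 4.28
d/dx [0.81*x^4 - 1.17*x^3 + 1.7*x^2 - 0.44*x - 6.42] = 3.24*x^3 - 3.51*x^2 + 3.4*x - 0.44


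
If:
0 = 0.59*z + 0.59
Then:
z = -1.00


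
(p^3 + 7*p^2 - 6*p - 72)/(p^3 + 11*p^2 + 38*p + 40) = (p^2 + 3*p - 18)/(p^2 + 7*p + 10)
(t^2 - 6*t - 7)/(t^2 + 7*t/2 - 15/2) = 2*(t^2 - 6*t - 7)/(2*t^2 + 7*t - 15)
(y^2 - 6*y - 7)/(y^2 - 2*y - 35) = (y + 1)/(y + 5)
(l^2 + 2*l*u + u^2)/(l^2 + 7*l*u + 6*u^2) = (l + u)/(l + 6*u)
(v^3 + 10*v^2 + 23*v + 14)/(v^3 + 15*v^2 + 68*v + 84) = (v + 1)/(v + 6)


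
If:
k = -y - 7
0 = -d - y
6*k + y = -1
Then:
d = 41/5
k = 6/5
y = -41/5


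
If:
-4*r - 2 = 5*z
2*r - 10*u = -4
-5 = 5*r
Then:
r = -1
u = 1/5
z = 2/5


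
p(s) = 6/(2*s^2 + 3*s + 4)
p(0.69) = 0.85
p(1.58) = 0.44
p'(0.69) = -0.70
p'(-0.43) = -0.81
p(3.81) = 0.13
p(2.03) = 0.33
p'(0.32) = -0.96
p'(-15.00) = 0.00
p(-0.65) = 2.07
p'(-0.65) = -0.29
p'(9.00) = -0.00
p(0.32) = 1.16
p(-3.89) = 0.27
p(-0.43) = 1.95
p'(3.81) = -0.06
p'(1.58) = -0.30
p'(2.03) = -0.20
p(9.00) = 0.03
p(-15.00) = 0.01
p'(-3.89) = 0.15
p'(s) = 6*(-4*s - 3)/(2*s^2 + 3*s + 4)^2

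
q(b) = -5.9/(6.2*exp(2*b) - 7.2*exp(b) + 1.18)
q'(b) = -5.9*(-12.4*exp(2*b) + 7.2*exp(b))/(6.2*exp(2*b) - 7.2*exp(b) + 1.18)^2 = (73.16*exp(b) - 42.48)*exp(b)/(6.2*exp(2*b) - 7.2*exp(b) + 1.18)^2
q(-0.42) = 6.75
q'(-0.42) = 4.81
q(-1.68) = -110.35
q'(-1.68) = -1880.61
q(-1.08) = 10.73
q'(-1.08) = -19.79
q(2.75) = -0.00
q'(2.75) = 0.01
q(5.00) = -0.00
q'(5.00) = 0.00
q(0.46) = -1.11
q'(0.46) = 4.09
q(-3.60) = -5.97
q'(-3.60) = -1.13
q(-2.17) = -13.45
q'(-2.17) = -20.24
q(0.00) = -32.78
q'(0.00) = 946.91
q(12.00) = 0.00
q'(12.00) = 0.00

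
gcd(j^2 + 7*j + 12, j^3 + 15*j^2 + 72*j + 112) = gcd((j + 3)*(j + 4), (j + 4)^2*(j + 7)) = j + 4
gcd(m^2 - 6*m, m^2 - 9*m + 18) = m - 6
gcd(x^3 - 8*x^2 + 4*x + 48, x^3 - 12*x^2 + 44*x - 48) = x^2 - 10*x + 24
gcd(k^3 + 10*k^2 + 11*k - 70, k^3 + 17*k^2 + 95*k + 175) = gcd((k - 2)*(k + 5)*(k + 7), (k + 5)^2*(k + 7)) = k^2 + 12*k + 35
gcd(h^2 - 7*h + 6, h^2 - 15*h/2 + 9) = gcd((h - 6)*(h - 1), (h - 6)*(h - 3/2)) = h - 6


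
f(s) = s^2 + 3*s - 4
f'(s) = 2*s + 3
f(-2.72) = -4.76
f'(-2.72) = -2.44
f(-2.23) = -5.72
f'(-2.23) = -1.46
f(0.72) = -1.32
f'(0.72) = 4.44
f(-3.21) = -3.33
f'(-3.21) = -3.42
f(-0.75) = -5.69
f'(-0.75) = 1.50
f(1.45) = 2.45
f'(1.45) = 5.90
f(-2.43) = -5.39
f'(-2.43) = -1.86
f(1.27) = 1.42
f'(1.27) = 5.54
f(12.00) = 176.00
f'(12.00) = 27.00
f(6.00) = 50.00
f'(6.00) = 15.00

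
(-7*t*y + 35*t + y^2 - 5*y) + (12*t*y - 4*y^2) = 5*t*y + 35*t - 3*y^2 - 5*y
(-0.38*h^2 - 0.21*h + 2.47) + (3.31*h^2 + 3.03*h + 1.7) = 2.93*h^2 + 2.82*h + 4.17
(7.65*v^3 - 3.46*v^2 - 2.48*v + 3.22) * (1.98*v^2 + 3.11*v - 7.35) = 15.147*v^5 + 16.9407*v^4 - 71.8985*v^3 + 24.0938*v^2 + 28.2422*v - 23.667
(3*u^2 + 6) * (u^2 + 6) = 3*u^4 + 24*u^2 + 36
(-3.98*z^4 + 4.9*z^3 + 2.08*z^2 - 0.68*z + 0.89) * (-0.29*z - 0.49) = 1.1542*z^5 + 0.5292*z^4 - 3.0042*z^3 - 0.822*z^2 + 0.0751*z - 0.4361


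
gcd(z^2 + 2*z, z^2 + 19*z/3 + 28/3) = 1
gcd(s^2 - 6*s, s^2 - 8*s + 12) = s - 6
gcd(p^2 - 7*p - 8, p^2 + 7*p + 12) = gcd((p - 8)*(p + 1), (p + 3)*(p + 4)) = 1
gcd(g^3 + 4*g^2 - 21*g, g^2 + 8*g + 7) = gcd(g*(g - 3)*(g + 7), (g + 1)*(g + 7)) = g + 7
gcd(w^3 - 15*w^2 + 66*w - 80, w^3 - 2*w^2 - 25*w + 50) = w^2 - 7*w + 10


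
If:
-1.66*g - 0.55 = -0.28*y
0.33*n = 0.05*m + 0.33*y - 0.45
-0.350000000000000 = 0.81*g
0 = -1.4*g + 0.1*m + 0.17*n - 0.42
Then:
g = -0.43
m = 1.18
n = -1.78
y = -0.60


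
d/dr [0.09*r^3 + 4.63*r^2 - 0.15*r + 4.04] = 0.27*r^2 + 9.26*r - 0.15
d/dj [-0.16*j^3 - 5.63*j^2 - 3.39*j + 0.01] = -0.48*j^2 - 11.26*j - 3.39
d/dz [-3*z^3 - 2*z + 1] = -9*z^2 - 2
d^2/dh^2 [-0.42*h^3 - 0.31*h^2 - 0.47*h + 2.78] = -2.52*h - 0.62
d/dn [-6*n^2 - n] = -12*n - 1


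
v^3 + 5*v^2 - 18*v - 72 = (v - 4)*(v + 3)*(v + 6)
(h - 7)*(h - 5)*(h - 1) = h^3 - 13*h^2 + 47*h - 35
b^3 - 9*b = b*(b - 3)*(b + 3)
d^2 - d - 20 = (d - 5)*(d + 4)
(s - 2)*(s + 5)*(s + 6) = s^3 + 9*s^2 + 8*s - 60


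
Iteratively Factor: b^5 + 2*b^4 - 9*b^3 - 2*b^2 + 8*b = (b - 1)*(b^4 + 3*b^3 - 6*b^2 - 8*b) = (b - 2)*(b - 1)*(b^3 + 5*b^2 + 4*b) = (b - 2)*(b - 1)*(b + 4)*(b^2 + b) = b*(b - 2)*(b - 1)*(b + 4)*(b + 1)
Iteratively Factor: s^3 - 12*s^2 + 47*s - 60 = (s - 5)*(s^2 - 7*s + 12) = (s - 5)*(s - 3)*(s - 4)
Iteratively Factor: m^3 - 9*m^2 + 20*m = (m - 4)*(m^2 - 5*m) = (m - 5)*(m - 4)*(m)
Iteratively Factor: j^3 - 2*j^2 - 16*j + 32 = (j - 4)*(j^2 + 2*j - 8) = (j - 4)*(j - 2)*(j + 4)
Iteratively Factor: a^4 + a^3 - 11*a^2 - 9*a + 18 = (a - 1)*(a^3 + 2*a^2 - 9*a - 18) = (a - 3)*(a - 1)*(a^2 + 5*a + 6) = (a - 3)*(a - 1)*(a + 3)*(a + 2)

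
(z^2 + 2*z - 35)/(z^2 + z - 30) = (z + 7)/(z + 6)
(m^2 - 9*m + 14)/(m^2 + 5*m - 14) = (m - 7)/(m + 7)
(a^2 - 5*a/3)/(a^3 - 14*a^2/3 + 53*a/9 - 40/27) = 9*a/(9*a^2 - 27*a + 8)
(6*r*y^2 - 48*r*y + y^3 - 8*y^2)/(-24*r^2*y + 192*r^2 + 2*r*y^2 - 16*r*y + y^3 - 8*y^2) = y/(-4*r + y)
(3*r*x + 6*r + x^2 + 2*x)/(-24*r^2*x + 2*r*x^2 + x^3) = (3*r*x + 6*r + x^2 + 2*x)/(x*(-24*r^2 + 2*r*x + x^2))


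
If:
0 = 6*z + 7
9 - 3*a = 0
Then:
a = 3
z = -7/6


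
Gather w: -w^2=-w^2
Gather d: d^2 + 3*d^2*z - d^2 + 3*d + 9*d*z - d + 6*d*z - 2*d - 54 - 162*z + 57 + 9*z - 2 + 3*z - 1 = 3*d^2*z + 15*d*z - 150*z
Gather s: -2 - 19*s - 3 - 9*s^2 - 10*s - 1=-9*s^2 - 29*s - 6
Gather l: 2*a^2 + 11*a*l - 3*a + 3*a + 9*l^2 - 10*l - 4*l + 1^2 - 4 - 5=2*a^2 + 9*l^2 + l*(11*a - 14) - 8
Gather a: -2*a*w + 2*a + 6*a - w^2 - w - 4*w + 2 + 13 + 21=a*(8 - 2*w) - w^2 - 5*w + 36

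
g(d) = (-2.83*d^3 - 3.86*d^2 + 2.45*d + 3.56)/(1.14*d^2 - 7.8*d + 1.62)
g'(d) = (7.8 - 2.28*d)*(-2.83*d^3 - 3.86*d^2 + 2.45*d + 3.56)/(1.14*d^2 - 7.8*d + 1.62)^2 + (-8.49*d^2 - 7.72*d + 2.45)/(1.14*d^2 - 7.8*d + 1.62) = (-3.2262*d^4 + 44.148*d^3 + 13.5612*d^2 - 20.6232*d + 31.737)/(1.2996*d^4 - 17.784*d^3 + 64.5336*d^2 - 25.272*d + 2.6244)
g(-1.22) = -0.00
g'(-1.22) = -0.06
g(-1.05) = 0.00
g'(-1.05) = 0.11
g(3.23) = 10.63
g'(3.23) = 9.11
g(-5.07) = 3.70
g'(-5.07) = -1.49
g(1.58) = 1.70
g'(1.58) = 3.03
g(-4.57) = 2.98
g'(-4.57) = -1.40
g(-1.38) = 0.02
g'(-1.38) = -0.20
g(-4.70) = 3.16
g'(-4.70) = -1.42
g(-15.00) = 23.06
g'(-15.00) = -2.20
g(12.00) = -74.99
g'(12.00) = 2.14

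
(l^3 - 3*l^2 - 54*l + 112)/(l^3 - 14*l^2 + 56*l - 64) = (l + 7)/(l - 4)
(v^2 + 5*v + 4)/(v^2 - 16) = (v + 1)/(v - 4)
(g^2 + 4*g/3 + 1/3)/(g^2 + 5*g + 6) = (3*g^2 + 4*g + 1)/(3*(g^2 + 5*g + 6))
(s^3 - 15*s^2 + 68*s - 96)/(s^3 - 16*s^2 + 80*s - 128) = (s - 3)/(s - 4)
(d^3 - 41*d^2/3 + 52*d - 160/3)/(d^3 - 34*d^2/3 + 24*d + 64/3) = (3*d - 5)/(3*d + 2)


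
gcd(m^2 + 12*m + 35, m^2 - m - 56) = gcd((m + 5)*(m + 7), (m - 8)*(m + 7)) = m + 7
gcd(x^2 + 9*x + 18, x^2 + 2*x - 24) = x + 6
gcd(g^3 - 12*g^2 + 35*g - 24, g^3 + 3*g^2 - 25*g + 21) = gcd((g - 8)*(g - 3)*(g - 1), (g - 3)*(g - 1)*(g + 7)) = g^2 - 4*g + 3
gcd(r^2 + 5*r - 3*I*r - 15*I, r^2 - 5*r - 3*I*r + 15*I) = r - 3*I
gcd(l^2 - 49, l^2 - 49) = l^2 - 49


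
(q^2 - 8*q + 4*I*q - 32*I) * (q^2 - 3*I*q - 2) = q^4 - 8*q^3 + I*q^3 + 10*q^2 - 8*I*q^2 - 80*q - 8*I*q + 64*I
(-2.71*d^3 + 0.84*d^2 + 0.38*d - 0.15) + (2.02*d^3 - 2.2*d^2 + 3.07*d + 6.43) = -0.69*d^3 - 1.36*d^2 + 3.45*d + 6.28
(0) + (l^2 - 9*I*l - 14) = l^2 - 9*I*l - 14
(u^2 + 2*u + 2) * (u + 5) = u^3 + 7*u^2 + 12*u + 10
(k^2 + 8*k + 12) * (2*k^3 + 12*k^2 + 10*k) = 2*k^5 + 28*k^4 + 130*k^3 + 224*k^2 + 120*k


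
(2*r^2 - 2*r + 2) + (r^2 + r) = 3*r^2 - r + 2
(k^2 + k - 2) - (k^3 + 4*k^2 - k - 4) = -k^3 - 3*k^2 + 2*k + 2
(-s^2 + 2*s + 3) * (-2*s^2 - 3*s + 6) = 2*s^4 - s^3 - 18*s^2 + 3*s + 18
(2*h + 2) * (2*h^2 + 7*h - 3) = 4*h^3 + 18*h^2 + 8*h - 6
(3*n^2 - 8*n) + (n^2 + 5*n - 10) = 4*n^2 - 3*n - 10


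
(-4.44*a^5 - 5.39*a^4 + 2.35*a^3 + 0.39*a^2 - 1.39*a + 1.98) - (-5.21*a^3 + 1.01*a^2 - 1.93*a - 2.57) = -4.44*a^5 - 5.39*a^4 + 7.56*a^3 - 0.62*a^2 + 0.54*a + 4.55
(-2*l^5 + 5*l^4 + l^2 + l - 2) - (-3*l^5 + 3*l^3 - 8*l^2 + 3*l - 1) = l^5 + 5*l^4 - 3*l^3 + 9*l^2 - 2*l - 1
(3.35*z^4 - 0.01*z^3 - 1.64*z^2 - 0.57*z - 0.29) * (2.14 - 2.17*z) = -7.2695*z^5 + 7.1907*z^4 + 3.5374*z^3 - 2.2727*z^2 - 0.5905*z - 0.6206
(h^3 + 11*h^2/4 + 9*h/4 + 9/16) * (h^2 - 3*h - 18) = h^5 - h^4/4 - 24*h^3 - 891*h^2/16 - 675*h/16 - 81/8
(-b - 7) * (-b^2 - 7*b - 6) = b^3 + 14*b^2 + 55*b + 42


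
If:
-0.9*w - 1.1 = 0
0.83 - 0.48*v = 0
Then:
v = 1.73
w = -1.22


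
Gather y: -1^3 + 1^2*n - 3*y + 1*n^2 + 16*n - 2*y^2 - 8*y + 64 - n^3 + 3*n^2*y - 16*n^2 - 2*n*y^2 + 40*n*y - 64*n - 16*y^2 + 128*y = -n^3 - 15*n^2 - 47*n + y^2*(-2*n - 18) + y*(3*n^2 + 40*n + 117) + 63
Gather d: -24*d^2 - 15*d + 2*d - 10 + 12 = -24*d^2 - 13*d + 2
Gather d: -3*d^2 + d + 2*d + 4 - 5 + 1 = -3*d^2 + 3*d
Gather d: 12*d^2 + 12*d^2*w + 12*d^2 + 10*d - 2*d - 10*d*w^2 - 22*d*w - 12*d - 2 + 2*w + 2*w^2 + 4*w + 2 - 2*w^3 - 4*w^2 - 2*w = d^2*(12*w + 24) + d*(-10*w^2 - 22*w - 4) - 2*w^3 - 2*w^2 + 4*w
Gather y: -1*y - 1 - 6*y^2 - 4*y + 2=-6*y^2 - 5*y + 1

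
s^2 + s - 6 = (s - 2)*(s + 3)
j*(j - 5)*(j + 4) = j^3 - j^2 - 20*j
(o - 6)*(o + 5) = o^2 - o - 30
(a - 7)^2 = a^2 - 14*a + 49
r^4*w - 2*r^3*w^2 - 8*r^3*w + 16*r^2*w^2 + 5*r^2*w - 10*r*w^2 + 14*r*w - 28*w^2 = (r - 7)*(r - 2)*(r - 2*w)*(r*w + w)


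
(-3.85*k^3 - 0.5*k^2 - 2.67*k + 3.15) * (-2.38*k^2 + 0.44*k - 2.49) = 9.163*k^5 - 0.504*k^4 + 15.7211*k^3 - 7.4268*k^2 + 8.0343*k - 7.8435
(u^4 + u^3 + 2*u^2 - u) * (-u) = -u^5 - u^4 - 2*u^3 + u^2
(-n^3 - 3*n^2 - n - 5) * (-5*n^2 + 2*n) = 5*n^5 + 13*n^4 - n^3 + 23*n^2 - 10*n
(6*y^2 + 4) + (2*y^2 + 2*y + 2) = 8*y^2 + 2*y + 6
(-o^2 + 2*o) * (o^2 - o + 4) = -o^4 + 3*o^3 - 6*o^2 + 8*o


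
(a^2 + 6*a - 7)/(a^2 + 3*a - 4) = (a + 7)/(a + 4)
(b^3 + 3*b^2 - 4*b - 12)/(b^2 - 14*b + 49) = (b^3 + 3*b^2 - 4*b - 12)/(b^2 - 14*b + 49)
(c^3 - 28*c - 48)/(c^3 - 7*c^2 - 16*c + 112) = (c^2 - 4*c - 12)/(c^2 - 11*c + 28)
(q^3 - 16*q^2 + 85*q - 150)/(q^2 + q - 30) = (q^2 - 11*q + 30)/(q + 6)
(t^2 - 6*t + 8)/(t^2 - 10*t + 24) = (t - 2)/(t - 6)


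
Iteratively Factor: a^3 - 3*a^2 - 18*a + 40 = (a - 5)*(a^2 + 2*a - 8) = (a - 5)*(a + 4)*(a - 2)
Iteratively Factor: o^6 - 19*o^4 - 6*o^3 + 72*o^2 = (o + 3)*(o^5 - 3*o^4 - 10*o^3 + 24*o^2) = (o - 4)*(o + 3)*(o^4 + o^3 - 6*o^2) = o*(o - 4)*(o + 3)*(o^3 + o^2 - 6*o) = o*(o - 4)*(o - 2)*(o + 3)*(o^2 + 3*o) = o*(o - 4)*(o - 2)*(o + 3)^2*(o)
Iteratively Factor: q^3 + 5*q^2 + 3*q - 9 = (q - 1)*(q^2 + 6*q + 9) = (q - 1)*(q + 3)*(q + 3)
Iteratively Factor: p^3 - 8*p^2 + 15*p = (p - 3)*(p^2 - 5*p) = p*(p - 3)*(p - 5)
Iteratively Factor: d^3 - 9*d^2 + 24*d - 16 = (d - 1)*(d^2 - 8*d + 16) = (d - 4)*(d - 1)*(d - 4)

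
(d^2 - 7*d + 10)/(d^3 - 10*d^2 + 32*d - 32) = (d - 5)/(d^2 - 8*d + 16)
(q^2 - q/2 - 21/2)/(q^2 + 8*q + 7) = (2*q^2 - q - 21)/(2*(q^2 + 8*q + 7))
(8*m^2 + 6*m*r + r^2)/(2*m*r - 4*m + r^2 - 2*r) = (4*m + r)/(r - 2)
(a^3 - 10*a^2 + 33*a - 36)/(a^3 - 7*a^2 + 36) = (a^2 - 7*a + 12)/(a^2 - 4*a - 12)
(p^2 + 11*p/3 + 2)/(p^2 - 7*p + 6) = (p^2 + 11*p/3 + 2)/(p^2 - 7*p + 6)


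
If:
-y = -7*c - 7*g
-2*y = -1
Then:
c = 1/14 - g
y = 1/2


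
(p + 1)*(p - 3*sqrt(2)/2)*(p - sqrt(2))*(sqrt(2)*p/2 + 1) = sqrt(2)*p^4/2 - 3*p^3/2 + sqrt(2)*p^3/2 - 3*p^2/2 - sqrt(2)*p^2 - sqrt(2)*p + 3*p + 3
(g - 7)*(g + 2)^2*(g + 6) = g^4 + 3*g^3 - 42*g^2 - 172*g - 168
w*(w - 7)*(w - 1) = w^3 - 8*w^2 + 7*w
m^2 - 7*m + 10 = (m - 5)*(m - 2)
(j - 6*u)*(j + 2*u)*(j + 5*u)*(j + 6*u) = j^4 + 7*j^3*u - 26*j^2*u^2 - 252*j*u^3 - 360*u^4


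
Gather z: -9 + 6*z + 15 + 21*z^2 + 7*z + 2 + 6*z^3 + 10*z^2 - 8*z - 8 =6*z^3 + 31*z^2 + 5*z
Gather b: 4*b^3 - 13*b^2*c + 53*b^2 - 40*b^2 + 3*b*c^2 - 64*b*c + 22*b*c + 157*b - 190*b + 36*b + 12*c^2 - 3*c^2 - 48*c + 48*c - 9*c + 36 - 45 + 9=4*b^3 + b^2*(13 - 13*c) + b*(3*c^2 - 42*c + 3) + 9*c^2 - 9*c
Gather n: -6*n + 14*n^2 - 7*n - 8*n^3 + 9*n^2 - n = -8*n^3 + 23*n^2 - 14*n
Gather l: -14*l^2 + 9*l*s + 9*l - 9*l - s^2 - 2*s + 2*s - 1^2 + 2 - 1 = -14*l^2 + 9*l*s - s^2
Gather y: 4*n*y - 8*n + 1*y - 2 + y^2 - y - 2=4*n*y - 8*n + y^2 - 4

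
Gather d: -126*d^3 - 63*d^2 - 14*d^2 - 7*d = -126*d^3 - 77*d^2 - 7*d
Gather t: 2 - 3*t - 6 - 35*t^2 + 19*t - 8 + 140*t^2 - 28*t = 105*t^2 - 12*t - 12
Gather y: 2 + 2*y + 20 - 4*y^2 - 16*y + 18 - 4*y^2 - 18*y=-8*y^2 - 32*y + 40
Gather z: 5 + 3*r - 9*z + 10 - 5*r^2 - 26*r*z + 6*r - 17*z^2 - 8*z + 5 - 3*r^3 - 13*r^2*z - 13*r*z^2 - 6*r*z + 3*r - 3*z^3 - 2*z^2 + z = -3*r^3 - 5*r^2 + 12*r - 3*z^3 + z^2*(-13*r - 19) + z*(-13*r^2 - 32*r - 16) + 20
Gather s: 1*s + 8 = s + 8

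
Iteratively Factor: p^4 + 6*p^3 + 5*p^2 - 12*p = (p + 4)*(p^3 + 2*p^2 - 3*p) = (p + 3)*(p + 4)*(p^2 - p) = p*(p + 3)*(p + 4)*(p - 1)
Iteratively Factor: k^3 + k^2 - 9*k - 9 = (k - 3)*(k^2 + 4*k + 3) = (k - 3)*(k + 3)*(k + 1)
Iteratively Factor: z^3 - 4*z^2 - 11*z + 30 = (z + 3)*(z^2 - 7*z + 10) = (z - 2)*(z + 3)*(z - 5)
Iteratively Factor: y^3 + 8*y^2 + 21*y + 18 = (y + 3)*(y^2 + 5*y + 6) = (y + 3)^2*(y + 2)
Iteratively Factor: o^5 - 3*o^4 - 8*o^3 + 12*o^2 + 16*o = (o - 2)*(o^4 - o^3 - 10*o^2 - 8*o) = o*(o - 2)*(o^3 - o^2 - 10*o - 8) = o*(o - 4)*(o - 2)*(o^2 + 3*o + 2) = o*(o - 4)*(o - 2)*(o + 2)*(o + 1)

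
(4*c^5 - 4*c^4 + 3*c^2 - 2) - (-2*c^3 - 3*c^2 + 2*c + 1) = 4*c^5 - 4*c^4 + 2*c^3 + 6*c^2 - 2*c - 3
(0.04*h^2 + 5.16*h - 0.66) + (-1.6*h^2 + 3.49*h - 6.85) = -1.56*h^2 + 8.65*h - 7.51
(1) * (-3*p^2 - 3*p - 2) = -3*p^2 - 3*p - 2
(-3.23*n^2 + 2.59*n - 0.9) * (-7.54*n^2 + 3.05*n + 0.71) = 24.3542*n^4 - 29.3801*n^3 + 12.3922*n^2 - 0.9061*n - 0.639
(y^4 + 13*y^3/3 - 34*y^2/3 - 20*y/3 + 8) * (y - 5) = y^5 - 2*y^4/3 - 33*y^3 + 50*y^2 + 124*y/3 - 40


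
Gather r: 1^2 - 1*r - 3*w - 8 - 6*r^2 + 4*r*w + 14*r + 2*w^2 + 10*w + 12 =-6*r^2 + r*(4*w + 13) + 2*w^2 + 7*w + 5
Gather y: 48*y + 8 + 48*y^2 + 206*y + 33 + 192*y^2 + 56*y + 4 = 240*y^2 + 310*y + 45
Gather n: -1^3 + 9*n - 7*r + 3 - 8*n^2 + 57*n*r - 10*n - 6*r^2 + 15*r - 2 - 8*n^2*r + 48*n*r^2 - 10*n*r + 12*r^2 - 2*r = n^2*(-8*r - 8) + n*(48*r^2 + 47*r - 1) + 6*r^2 + 6*r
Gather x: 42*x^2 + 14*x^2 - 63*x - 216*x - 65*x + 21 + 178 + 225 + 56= 56*x^2 - 344*x + 480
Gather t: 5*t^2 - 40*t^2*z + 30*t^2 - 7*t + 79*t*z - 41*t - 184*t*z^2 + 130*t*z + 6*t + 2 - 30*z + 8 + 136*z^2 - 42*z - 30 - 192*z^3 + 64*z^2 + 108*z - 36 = t^2*(35 - 40*z) + t*(-184*z^2 + 209*z - 42) - 192*z^3 + 200*z^2 + 36*z - 56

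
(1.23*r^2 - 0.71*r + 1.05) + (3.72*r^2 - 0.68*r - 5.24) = 4.95*r^2 - 1.39*r - 4.19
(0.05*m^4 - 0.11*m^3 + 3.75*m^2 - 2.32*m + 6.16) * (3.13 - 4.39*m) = -0.2195*m^5 + 0.6394*m^4 - 16.8068*m^3 + 21.9223*m^2 - 34.304*m + 19.2808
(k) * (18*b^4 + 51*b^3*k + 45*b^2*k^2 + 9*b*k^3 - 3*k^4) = 18*b^4*k + 51*b^3*k^2 + 45*b^2*k^3 + 9*b*k^4 - 3*k^5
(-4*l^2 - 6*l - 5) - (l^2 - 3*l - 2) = -5*l^2 - 3*l - 3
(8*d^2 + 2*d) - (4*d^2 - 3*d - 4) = 4*d^2 + 5*d + 4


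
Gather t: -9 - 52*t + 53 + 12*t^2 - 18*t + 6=12*t^2 - 70*t + 50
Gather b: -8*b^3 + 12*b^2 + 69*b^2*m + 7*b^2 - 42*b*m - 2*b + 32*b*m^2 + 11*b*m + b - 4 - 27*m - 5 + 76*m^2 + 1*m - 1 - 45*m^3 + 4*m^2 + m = -8*b^3 + b^2*(69*m + 19) + b*(32*m^2 - 31*m - 1) - 45*m^3 + 80*m^2 - 25*m - 10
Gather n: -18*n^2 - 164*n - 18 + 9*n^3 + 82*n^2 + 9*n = 9*n^3 + 64*n^2 - 155*n - 18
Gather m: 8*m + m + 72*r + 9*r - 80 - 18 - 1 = 9*m + 81*r - 99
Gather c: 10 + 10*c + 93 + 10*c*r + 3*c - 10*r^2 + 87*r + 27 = c*(10*r + 13) - 10*r^2 + 87*r + 130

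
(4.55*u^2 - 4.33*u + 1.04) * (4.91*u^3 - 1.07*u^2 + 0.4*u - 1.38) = 22.3405*u^5 - 26.1288*u^4 + 11.5595*u^3 - 9.1238*u^2 + 6.3914*u - 1.4352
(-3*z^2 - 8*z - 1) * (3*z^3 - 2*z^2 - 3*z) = -9*z^5 - 18*z^4 + 22*z^3 + 26*z^2 + 3*z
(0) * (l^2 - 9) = 0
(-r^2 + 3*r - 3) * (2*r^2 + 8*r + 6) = -2*r^4 - 2*r^3 + 12*r^2 - 6*r - 18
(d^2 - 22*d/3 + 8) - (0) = d^2 - 22*d/3 + 8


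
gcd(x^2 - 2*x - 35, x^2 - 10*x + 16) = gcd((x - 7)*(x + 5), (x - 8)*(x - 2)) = 1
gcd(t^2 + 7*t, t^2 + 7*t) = t^2 + 7*t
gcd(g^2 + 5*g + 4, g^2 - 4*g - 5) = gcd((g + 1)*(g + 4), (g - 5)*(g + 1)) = g + 1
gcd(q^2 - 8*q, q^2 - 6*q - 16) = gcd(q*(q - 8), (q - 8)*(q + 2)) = q - 8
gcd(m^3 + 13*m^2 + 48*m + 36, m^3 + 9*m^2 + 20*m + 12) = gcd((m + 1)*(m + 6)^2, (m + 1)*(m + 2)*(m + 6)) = m^2 + 7*m + 6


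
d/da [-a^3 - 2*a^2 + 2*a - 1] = -3*a^2 - 4*a + 2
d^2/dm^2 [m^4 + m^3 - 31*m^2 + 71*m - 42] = 12*m^2 + 6*m - 62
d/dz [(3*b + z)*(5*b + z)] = 8*b + 2*z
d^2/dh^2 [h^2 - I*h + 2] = 2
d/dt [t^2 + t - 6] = 2*t + 1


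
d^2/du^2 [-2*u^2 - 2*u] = -4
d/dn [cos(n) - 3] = -sin(n)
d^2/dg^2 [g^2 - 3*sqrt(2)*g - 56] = 2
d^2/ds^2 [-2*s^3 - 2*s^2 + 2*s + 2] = -12*s - 4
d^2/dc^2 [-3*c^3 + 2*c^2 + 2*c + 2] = 4 - 18*c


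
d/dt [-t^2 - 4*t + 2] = -2*t - 4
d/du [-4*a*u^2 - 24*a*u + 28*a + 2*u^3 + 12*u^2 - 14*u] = -8*a*u - 24*a + 6*u^2 + 24*u - 14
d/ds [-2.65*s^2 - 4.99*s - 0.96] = -5.3*s - 4.99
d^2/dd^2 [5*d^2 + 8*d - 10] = 10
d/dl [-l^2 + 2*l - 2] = 2 - 2*l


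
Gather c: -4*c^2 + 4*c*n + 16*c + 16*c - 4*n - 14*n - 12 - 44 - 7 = -4*c^2 + c*(4*n + 32) - 18*n - 63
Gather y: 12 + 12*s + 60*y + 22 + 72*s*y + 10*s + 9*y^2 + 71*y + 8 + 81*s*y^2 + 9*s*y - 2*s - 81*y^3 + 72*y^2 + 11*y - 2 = 20*s - 81*y^3 + y^2*(81*s + 81) + y*(81*s + 142) + 40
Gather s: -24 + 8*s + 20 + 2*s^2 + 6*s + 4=2*s^2 + 14*s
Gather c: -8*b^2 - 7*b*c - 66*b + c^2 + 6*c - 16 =-8*b^2 - 66*b + c^2 + c*(6 - 7*b) - 16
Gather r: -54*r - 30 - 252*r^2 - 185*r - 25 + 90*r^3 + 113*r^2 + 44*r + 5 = 90*r^3 - 139*r^2 - 195*r - 50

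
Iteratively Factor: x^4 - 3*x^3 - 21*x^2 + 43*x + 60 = (x + 4)*(x^3 - 7*x^2 + 7*x + 15) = (x + 1)*(x + 4)*(x^2 - 8*x + 15) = (x - 3)*(x + 1)*(x + 4)*(x - 5)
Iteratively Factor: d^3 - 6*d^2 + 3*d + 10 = (d - 2)*(d^2 - 4*d - 5) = (d - 5)*(d - 2)*(d + 1)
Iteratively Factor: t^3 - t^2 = (t - 1)*(t^2) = t*(t - 1)*(t)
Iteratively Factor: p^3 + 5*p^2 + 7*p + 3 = (p + 3)*(p^2 + 2*p + 1) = (p + 1)*(p + 3)*(p + 1)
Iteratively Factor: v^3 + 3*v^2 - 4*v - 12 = (v + 3)*(v^2 - 4) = (v - 2)*(v + 3)*(v + 2)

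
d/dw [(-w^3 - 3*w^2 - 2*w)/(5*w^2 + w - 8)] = (-5*w^4 - 2*w^3 + 31*w^2 + 48*w + 16)/(25*w^4 + 10*w^3 - 79*w^2 - 16*w + 64)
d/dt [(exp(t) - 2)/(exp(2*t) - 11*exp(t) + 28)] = (-(exp(t) - 2)*(2*exp(t) - 11) + exp(2*t) - 11*exp(t) + 28)*exp(t)/(exp(2*t) - 11*exp(t) + 28)^2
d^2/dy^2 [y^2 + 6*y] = 2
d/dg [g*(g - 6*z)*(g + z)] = 3*g^2 - 10*g*z - 6*z^2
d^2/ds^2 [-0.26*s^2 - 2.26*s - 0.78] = -0.520000000000000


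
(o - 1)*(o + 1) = o^2 - 1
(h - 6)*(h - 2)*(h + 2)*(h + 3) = h^4 - 3*h^3 - 22*h^2 + 12*h + 72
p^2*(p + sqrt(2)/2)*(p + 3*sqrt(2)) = p^4 + 7*sqrt(2)*p^3/2 + 3*p^2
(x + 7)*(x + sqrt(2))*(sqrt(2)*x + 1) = sqrt(2)*x^3 + 3*x^2 + 7*sqrt(2)*x^2 + sqrt(2)*x + 21*x + 7*sqrt(2)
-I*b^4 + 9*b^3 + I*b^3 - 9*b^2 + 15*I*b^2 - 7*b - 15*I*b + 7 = (b - 1)*(b + I)*(b + 7*I)*(-I*b + 1)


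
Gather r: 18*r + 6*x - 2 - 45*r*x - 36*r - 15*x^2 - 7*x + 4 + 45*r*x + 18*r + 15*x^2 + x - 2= 0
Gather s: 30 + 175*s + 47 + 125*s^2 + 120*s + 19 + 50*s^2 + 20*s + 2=175*s^2 + 315*s + 98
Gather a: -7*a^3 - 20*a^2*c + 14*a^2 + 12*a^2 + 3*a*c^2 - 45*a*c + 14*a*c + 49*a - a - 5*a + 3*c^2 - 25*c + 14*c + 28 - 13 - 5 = -7*a^3 + a^2*(26 - 20*c) + a*(3*c^2 - 31*c + 43) + 3*c^2 - 11*c + 10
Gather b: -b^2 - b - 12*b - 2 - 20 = -b^2 - 13*b - 22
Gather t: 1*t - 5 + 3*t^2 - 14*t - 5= 3*t^2 - 13*t - 10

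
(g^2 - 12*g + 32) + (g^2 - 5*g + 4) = 2*g^2 - 17*g + 36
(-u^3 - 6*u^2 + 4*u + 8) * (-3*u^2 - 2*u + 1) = 3*u^5 + 20*u^4 - u^3 - 38*u^2 - 12*u + 8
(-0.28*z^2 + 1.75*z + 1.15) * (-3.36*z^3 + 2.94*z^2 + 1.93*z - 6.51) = 0.9408*z^5 - 6.7032*z^4 + 0.7406*z^3 + 8.5813*z^2 - 9.173*z - 7.4865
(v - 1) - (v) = -1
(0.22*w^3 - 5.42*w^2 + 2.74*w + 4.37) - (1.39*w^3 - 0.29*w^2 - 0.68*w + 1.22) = -1.17*w^3 - 5.13*w^2 + 3.42*w + 3.15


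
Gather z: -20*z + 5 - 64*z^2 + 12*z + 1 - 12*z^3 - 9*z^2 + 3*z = -12*z^3 - 73*z^2 - 5*z + 6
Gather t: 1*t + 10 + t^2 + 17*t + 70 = t^2 + 18*t + 80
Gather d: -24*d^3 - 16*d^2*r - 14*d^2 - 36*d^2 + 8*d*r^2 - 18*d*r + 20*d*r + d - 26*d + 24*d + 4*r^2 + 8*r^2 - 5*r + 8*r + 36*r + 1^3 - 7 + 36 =-24*d^3 + d^2*(-16*r - 50) + d*(8*r^2 + 2*r - 1) + 12*r^2 + 39*r + 30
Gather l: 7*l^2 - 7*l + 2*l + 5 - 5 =7*l^2 - 5*l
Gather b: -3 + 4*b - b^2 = -b^2 + 4*b - 3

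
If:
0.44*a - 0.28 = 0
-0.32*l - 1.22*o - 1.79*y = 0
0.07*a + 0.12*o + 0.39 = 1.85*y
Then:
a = 0.64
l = 13.8058712121212 - 64.3697916666667*y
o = 15.4166666666667*y - 3.62121212121212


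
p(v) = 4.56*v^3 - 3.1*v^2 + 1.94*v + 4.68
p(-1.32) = -13.77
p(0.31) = 5.12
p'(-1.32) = 33.96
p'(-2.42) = 97.06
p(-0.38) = 3.24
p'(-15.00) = 3172.94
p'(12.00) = 1897.46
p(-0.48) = 2.53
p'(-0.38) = 6.27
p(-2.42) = -82.80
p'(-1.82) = 58.54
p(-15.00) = -16111.92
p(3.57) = 179.57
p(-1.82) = -36.61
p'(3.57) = 154.16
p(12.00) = 7461.24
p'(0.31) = 1.33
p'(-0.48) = 8.07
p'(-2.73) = 120.82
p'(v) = 13.68*v^2 - 6.2*v + 1.94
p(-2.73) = -116.50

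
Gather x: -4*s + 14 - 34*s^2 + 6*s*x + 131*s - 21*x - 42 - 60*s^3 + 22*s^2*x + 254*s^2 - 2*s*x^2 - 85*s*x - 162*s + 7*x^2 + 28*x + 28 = -60*s^3 + 220*s^2 - 35*s + x^2*(7 - 2*s) + x*(22*s^2 - 79*s + 7)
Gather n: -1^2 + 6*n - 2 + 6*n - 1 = 12*n - 4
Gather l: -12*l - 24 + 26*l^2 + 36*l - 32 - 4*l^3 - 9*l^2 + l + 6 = -4*l^3 + 17*l^2 + 25*l - 50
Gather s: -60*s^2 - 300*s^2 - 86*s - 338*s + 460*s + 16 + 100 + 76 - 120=-360*s^2 + 36*s + 72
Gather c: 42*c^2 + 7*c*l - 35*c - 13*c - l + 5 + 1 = 42*c^2 + c*(7*l - 48) - l + 6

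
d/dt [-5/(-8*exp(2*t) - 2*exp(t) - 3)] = (-80*exp(t) - 10)*exp(t)/(8*exp(2*t) + 2*exp(t) + 3)^2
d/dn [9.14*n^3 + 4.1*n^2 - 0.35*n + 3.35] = 27.42*n^2 + 8.2*n - 0.35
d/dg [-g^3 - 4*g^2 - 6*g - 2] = -3*g^2 - 8*g - 6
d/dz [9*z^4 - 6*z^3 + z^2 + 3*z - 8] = 36*z^3 - 18*z^2 + 2*z + 3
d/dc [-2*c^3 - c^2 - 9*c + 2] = -6*c^2 - 2*c - 9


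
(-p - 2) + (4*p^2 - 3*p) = 4*p^2 - 4*p - 2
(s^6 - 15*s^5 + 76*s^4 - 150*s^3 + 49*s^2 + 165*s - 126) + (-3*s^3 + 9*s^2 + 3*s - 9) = s^6 - 15*s^5 + 76*s^4 - 153*s^3 + 58*s^2 + 168*s - 135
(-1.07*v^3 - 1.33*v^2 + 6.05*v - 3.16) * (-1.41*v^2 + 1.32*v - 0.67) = 1.5087*v^5 + 0.4629*v^4 - 9.5692*v^3 + 13.3327*v^2 - 8.2247*v + 2.1172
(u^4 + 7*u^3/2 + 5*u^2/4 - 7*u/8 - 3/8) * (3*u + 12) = 3*u^5 + 45*u^4/2 + 183*u^3/4 + 99*u^2/8 - 93*u/8 - 9/2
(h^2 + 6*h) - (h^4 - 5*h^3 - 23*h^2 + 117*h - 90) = -h^4 + 5*h^3 + 24*h^2 - 111*h + 90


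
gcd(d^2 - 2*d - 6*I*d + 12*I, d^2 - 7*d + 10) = d - 2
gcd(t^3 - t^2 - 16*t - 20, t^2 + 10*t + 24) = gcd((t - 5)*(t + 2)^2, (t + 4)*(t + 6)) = 1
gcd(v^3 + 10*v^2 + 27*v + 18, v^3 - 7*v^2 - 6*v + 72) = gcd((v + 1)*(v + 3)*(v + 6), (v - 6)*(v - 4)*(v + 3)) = v + 3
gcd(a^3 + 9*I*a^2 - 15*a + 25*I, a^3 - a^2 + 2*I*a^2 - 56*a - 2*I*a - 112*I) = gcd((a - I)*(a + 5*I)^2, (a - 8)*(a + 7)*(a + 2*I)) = 1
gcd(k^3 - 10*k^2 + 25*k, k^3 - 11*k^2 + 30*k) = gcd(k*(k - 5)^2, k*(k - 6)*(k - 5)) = k^2 - 5*k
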